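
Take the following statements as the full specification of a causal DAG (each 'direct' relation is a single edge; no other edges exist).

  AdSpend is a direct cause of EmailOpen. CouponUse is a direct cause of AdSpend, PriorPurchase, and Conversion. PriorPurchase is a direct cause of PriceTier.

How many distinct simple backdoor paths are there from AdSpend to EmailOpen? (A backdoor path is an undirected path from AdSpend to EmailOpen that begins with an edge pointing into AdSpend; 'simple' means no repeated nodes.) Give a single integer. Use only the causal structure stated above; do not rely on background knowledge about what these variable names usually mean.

0

A backdoor path from AdSpend to EmailOpen is any simple undirected path whose first edge points into AdSpend (i.e. leaves AdSpend via a parent).
Parents of AdSpend: {CouponUse}.
No simple path from any parent of AdSpend reaches EmailOpen without revisiting AdSpend, so there are no backdoor paths.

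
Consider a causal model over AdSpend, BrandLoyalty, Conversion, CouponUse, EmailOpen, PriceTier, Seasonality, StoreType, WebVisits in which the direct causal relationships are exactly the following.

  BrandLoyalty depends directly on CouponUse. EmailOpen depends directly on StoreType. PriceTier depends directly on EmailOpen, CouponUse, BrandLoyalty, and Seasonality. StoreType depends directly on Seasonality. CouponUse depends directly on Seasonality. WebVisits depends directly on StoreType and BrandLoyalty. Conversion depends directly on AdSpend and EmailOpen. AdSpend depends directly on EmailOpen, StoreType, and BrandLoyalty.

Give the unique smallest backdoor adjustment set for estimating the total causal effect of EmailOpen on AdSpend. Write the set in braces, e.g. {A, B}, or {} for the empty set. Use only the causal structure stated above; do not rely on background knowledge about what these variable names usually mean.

{StoreType}

Variables eligible for adjustment (non-descendants of EmailOpen, excluding EmailOpen and AdSpend): {BrandLoyalty, CouponUse, Seasonality, StoreType, WebVisits}.
Backdoor paths from EmailOpen to AdSpend:
  P1: EmailOpen <- StoreType <- Seasonality -> CouponUse -> BrandLoyalty -> AdSpend
  P2: EmailOpen <- StoreType <- Seasonality -> CouponUse -> PriceTier <- BrandLoyalty -> AdSpend
  P3: EmailOpen <- StoreType <- Seasonality -> PriceTier <- CouponUse -> BrandLoyalty -> AdSpend
  P4: EmailOpen <- StoreType <- Seasonality -> PriceTier <- BrandLoyalty -> AdSpend
  P5: EmailOpen <- StoreType -> AdSpend
  P6: EmailOpen <- StoreType -> WebVisits <- BrandLoyalty -> AdSpend
The empty set is not sufficient: P1 (EmailOpen <- StoreType <- Seasonality -> CouponUse -> BrandLoyalty -> AdSpend) has no collider blocking it and no conditioned non-collider, so it is open.
Try {StoreType}:
  P1: blocked at chain node StoreType ∈ conditioning set.
  P2: blocked at chain node StoreType ∈ conditioning set.
  P3: blocked at chain node StoreType ∈ conditioning set.
  P4: blocked at chain node StoreType ∈ conditioning set.
  P5: blocked at fork node StoreType ∈ conditioning set.
  P6: blocked at fork node StoreType ∈ conditioning set.
{StoreType} contains no descendant of EmailOpen and blocks every backdoor path.
No other singleton works — e.g. {Seasonality} leaves P5 open — so {StoreType} is the unique smallest valid adjustment set.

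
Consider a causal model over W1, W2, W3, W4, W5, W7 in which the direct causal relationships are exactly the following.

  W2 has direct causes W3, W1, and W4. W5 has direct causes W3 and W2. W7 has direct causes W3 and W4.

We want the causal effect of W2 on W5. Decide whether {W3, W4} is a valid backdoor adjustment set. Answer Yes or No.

Backdoor paths from W2 to W5 (paths whose first edge points into W2):
  P1: W2 <- W3 -> W5
  P2: W2 <- W4 -> W7 <- W3 -> W5
Condition 1 (no descendant of W2 in the set): holds — descendants of W2 are {W5}; none are in {W3, W4}.
Condition 2 (every backdoor path blocked by {W3, W4}):
  P1: blocked at fork node W3 ∈ conditioning set.
  P2: blocked at fork node W4 ∈ conditioning set.
{W3, W4} satisfies the backdoor criterion.

Yes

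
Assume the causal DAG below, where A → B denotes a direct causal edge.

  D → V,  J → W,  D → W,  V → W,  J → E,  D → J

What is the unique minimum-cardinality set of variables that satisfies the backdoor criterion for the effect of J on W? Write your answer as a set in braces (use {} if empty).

{D}

Variables eligible for adjustment (non-descendants of J, excluding J and W): {D, V}.
Backdoor paths from J to W:
  P1: J <- D -> V -> W
  P2: J <- D -> W
The empty set is not sufficient: P1 (J <- D -> V -> W) has no collider blocking it and no conditioned non-collider, so it is open.
Try {D}:
  P1: blocked at fork node D ∈ conditioning set.
  P2: blocked at fork node D ∈ conditioning set.
{D} contains no descendant of J and blocks every backdoor path.
No other singleton works — e.g. {V} leaves P2 open — so {D} is the unique smallest valid adjustment set.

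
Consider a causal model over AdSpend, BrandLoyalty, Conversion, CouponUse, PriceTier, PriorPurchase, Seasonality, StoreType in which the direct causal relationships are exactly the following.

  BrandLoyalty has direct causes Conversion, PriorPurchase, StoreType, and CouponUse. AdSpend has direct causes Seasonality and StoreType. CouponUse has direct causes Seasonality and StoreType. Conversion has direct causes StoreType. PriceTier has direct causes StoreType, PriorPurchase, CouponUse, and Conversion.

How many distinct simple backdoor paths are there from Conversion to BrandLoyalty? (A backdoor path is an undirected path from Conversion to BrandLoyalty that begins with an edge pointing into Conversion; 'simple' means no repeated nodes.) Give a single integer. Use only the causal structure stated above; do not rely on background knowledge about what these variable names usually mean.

A backdoor path from Conversion to BrandLoyalty is any simple undirected path whose first edge points into Conversion (i.e. leaves Conversion via a parent).
Parents of Conversion: {StoreType}.
Enumerating:
  P1: Conversion <- StoreType -> CouponUse -> BrandLoyalty
  P2: Conversion <- StoreType -> CouponUse -> PriceTier <- PriorPurchase -> BrandLoyalty
  P3: Conversion <- StoreType -> AdSpend <- Seasonality -> CouponUse -> BrandLoyalty
  P4: Conversion <- StoreType -> AdSpend <- Seasonality -> CouponUse -> PriceTier <- PriorPurchase -> BrandLoyalty
  P5: Conversion <- StoreType -> BrandLoyalty
  P6: Conversion <- StoreType -> PriceTier <- PriorPurchase -> BrandLoyalty
  P7: Conversion <- StoreType -> PriceTier <- CouponUse -> BrandLoyalty
That exhausts the simple backdoor paths. Count: 7.

7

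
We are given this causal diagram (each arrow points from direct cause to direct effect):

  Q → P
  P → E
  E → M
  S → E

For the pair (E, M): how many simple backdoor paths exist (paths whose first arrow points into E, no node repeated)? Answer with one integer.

0

A backdoor path from E to M is any simple undirected path whose first edge points into E (i.e. leaves E via a parent).
Parents of E: {P, S}.
No simple path from any parent of E reaches M without revisiting E, so there are no backdoor paths.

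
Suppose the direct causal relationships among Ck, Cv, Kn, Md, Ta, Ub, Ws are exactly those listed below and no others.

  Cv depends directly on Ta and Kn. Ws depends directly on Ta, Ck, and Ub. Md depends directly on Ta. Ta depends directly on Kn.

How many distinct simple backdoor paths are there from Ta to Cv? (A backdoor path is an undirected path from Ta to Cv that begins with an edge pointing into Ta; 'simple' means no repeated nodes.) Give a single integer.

A backdoor path from Ta to Cv is any simple undirected path whose first edge points into Ta (i.e. leaves Ta via a parent).
Parents of Ta: {Kn}.
Enumerating:
  P1: Ta <- Kn -> Cv
That exhausts the simple backdoor paths. Count: 1.

1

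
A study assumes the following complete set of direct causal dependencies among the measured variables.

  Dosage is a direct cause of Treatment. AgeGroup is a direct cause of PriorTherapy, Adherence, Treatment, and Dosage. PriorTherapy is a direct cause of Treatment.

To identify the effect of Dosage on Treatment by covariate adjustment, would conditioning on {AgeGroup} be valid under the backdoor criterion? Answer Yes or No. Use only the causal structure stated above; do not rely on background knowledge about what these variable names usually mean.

Backdoor paths from Dosage to Treatment (paths whose first edge points into Dosage):
  P1: Dosage <- AgeGroup -> PriorTherapy -> Treatment
  P2: Dosage <- AgeGroup -> Treatment
Condition 1 (no descendant of Dosage in the set): holds — descendants of Dosage are {Treatment}; none are in {AgeGroup}.
Condition 2 (every backdoor path blocked by {AgeGroup}):
  P1: blocked at fork node AgeGroup ∈ conditioning set.
  P2: blocked at fork node AgeGroup ∈ conditioning set.
{AgeGroup} satisfies the backdoor criterion.

Yes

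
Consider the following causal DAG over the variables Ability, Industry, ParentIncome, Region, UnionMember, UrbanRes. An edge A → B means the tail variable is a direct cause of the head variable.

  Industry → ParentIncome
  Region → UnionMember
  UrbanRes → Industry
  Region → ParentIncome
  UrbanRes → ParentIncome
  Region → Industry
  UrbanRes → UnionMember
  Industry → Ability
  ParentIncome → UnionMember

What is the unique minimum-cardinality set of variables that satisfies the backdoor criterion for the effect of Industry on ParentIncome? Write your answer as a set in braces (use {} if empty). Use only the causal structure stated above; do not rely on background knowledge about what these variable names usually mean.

{Region, UrbanRes}

Variables eligible for adjustment (non-descendants of Industry, excluding Industry and ParentIncome): {Region, UrbanRes}.
Backdoor paths from Industry to ParentIncome:
  P1: Industry <- UrbanRes -> ParentIncome
  P2: Industry <- UrbanRes -> UnionMember <- Region -> ParentIncome
  P3: Industry <- UrbanRes -> UnionMember <- ParentIncome
  P4: Industry <- Region -> ParentIncome
  P5: Industry <- Region -> UnionMember <- UrbanRes -> ParentIncome
  P6: Industry <- Region -> UnionMember <- ParentIncome
The empty set is not sufficient: P1 (Industry <- UrbanRes -> ParentIncome) has no collider blocking it and no conditioned non-collider, so it is open.
Try {Region, UrbanRes}:
  P1: blocked at fork node UrbanRes ∈ conditioning set.
  P2: blocked at fork node UrbanRes ∈ conditioning set.
  P3: blocked at fork node UrbanRes ∈ conditioning set.
  P4: blocked at fork node Region ∈ conditioning set.
  P5: blocked at fork node Region ∈ conditioning set.
  P6: blocked at fork node Region ∈ conditioning set.
{Region, UrbanRes} contains no descendant of Industry and blocks every backdoor path.
Every element of {Region, UrbanRes} is needed (dropping Region leaves P4 open; dropping UrbanRes leaves P1 open), so no proper subset is valid.
Among all size-2 subsets of the eligible variables, only {Region, UrbanRes} blocks every backdoor path, so it is the unique smallest valid adjustment set.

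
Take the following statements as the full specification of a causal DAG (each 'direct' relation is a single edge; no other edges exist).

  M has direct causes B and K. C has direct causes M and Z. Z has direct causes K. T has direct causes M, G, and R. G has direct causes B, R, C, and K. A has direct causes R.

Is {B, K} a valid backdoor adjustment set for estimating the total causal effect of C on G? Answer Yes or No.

Yes

Backdoor paths from C to G (paths whose first edge points into C):
  P1: C <- Z <- K -> M <- B -> G
  P2: C <- Z <- K -> M -> T <- R -> G
  P3: C <- Z <- K -> M -> T <- G
  P4: C <- Z <- K -> G
  P5: C <- M <- K -> G
  P6: C <- M <- B -> G
  P7: C <- M -> T <- R -> G
  P8: C <- M -> T <- G
Condition 1 (no descendant of C in the set): holds — descendants of C are {G, T}; none are in {B, K}.
Condition 2 (every backdoor path blocked by {B, K}):
  P1: blocked at fork node K ∈ conditioning set.
  P2: blocked at fork node K ∈ conditioning set.
  P3: blocked at fork node K ∈ conditioning set.
  P4: blocked at fork node K ∈ conditioning set.
  P5: blocked at fork node K ∈ conditioning set.
  P6: blocked at fork node B ∈ conditioning set.
  P7: blocked at collider T (neither it nor any descendant is in the conditioning set).
  P8: blocked at collider T (neither it nor any descendant is in the conditioning set).
{B, K} satisfies the backdoor criterion.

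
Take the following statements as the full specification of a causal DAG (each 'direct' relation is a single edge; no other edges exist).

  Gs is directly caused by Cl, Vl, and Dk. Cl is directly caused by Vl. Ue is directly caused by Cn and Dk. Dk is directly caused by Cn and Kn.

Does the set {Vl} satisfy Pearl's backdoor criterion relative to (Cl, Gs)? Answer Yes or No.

Backdoor paths from Cl to Gs (paths whose first edge points into Cl):
  P1: Cl <- Vl -> Gs
Condition 1 (no descendant of Cl in the set): holds — descendants of Cl are {Gs}; none are in {Vl}.
Condition 2 (every backdoor path blocked by {Vl}):
  P1: blocked at fork node Vl ∈ conditioning set.
{Vl} satisfies the backdoor criterion.

Yes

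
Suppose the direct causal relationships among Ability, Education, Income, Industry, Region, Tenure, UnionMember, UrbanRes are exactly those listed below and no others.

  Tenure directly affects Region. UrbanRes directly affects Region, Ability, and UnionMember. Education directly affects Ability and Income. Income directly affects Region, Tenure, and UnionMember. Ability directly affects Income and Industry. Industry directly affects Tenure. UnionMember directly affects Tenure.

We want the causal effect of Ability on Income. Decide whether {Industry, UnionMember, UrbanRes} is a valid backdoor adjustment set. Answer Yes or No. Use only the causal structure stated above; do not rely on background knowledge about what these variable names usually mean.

Backdoor paths from Ability to Income (paths whose first edge points into Ability):
  P1: Ability <- UrbanRes -> UnionMember <- Income
  P2: Ability <- UrbanRes -> UnionMember -> Tenure <- Income
  P3: Ability <- UrbanRes -> UnionMember -> Tenure -> Region <- Income
  P4: Ability <- UrbanRes -> Region <- Income
  P5: Ability <- UrbanRes -> Region <- Tenure <- Income
  P6: Ability <- UrbanRes -> Region <- Tenure <- UnionMember <- Income
  P7: Ability <- Education -> Income
Condition 1 (no descendant of Ability in the set): FAILS — Industry and UnionMember are descendants of Ability.
Condition 2 (every backdoor path blocked by {Industry, UnionMember, UrbanRes}):
  P1: blocked at fork node UrbanRes ∈ conditioning set.
  P2: blocked at fork node UrbanRes ∈ conditioning set.
  P3: blocked at fork node UrbanRes ∈ conditioning set.
  P4: blocked at fork node UrbanRes ∈ conditioning set.
  P5: blocked at fork node UrbanRes ∈ conditioning set.
  P6: blocked at fork node UrbanRes ∈ conditioning set.
  P7: open — no interior node is in the conditioning set.
{Industry, UnionMember, UrbanRes} does not satisfy the backdoor criterion.

No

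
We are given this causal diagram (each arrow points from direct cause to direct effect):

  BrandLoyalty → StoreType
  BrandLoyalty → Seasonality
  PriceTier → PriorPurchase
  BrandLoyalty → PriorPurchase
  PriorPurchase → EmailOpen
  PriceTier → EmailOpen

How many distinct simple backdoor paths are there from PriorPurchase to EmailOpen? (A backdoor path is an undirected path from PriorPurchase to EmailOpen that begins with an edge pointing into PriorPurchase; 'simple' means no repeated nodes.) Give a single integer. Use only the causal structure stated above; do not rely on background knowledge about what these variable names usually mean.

1

A backdoor path from PriorPurchase to EmailOpen is any simple undirected path whose first edge points into PriorPurchase (i.e. leaves PriorPurchase via a parent).
Parents of PriorPurchase: {BrandLoyalty, PriceTier}.
Enumerating:
  P1: PriorPurchase <- PriceTier -> EmailOpen
That exhausts the simple backdoor paths. Count: 1.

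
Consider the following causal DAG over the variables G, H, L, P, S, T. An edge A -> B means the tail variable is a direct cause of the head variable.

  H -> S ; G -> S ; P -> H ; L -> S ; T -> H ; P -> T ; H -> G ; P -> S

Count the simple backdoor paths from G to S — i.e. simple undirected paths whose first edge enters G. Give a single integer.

A backdoor path from G to S is any simple undirected path whose first edge points into G (i.e. leaves G via a parent).
Parents of G: {H}.
Enumerating:
  P1: G <- H <- P -> S
  P2: G <- H <- T <- P -> S
  P3: G <- H -> S
That exhausts the simple backdoor paths. Count: 3.

3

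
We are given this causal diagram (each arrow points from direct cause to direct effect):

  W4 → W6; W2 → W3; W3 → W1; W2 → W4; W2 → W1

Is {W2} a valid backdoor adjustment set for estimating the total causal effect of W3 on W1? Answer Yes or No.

Backdoor paths from W3 to W1 (paths whose first edge points into W3):
  P1: W3 <- W2 -> W1
Condition 1 (no descendant of W3 in the set): holds — descendants of W3 are {W1}; none are in {W2}.
Condition 2 (every backdoor path blocked by {W2}):
  P1: blocked at fork node W2 ∈ conditioning set.
{W2} satisfies the backdoor criterion.

Yes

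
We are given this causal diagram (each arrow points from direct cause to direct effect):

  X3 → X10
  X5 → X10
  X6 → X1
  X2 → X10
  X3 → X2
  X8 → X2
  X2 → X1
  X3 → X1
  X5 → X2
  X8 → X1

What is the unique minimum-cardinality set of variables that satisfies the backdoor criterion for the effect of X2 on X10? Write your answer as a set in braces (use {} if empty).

Variables eligible for adjustment (non-descendants of X2, excluding X2 and X10): {X3, X5, X6, X8}.
Backdoor paths from X2 to X10:
  P1: X2 <- X8 -> X1 <- X3 -> X10
  P2: X2 <- X5 -> X10
  P3: X2 <- X3 -> X10
The empty set is not sufficient: P2 (X2 <- X5 -> X10) has no collider blocking it and no conditioned non-collider, so it is open.
Try {X3, X5}:
  P1: blocked at collider X1 (neither it nor any descendant is in the conditioning set).
  P2: blocked at fork node X5 ∈ conditioning set.
  P3: blocked at fork node X3 ∈ conditioning set.
{X3, X5} contains no descendant of X2 and blocks every backdoor path.
Every element of {X3, X5} is needed (dropping X3 leaves P3 open; dropping X5 leaves P2 open), so no proper subset is valid.
Among all size-2 subsets of the eligible variables, only {X3, X5} blocks every backdoor path, so it is the unique smallest valid adjustment set.

{X3, X5}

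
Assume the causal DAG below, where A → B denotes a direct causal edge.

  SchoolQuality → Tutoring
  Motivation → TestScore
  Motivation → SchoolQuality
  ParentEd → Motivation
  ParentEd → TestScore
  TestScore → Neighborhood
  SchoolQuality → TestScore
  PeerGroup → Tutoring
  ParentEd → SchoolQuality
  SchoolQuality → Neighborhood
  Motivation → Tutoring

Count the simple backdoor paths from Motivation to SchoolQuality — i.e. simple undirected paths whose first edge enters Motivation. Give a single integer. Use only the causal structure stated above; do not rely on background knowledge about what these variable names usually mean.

A backdoor path from Motivation to SchoolQuality is any simple undirected path whose first edge points into Motivation (i.e. leaves Motivation via a parent).
Parents of Motivation: {ParentEd}.
Enumerating:
  P1: Motivation <- ParentEd -> SchoolQuality
  P2: Motivation <- ParentEd -> TestScore <- SchoolQuality
  P3: Motivation <- ParentEd -> TestScore -> Neighborhood <- SchoolQuality
That exhausts the simple backdoor paths. Count: 3.

3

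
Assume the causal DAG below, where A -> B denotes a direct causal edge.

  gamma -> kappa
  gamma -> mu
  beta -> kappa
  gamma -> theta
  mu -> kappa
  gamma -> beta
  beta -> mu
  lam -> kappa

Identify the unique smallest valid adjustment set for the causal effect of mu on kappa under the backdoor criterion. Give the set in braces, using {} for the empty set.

Variables eligible for adjustment (non-descendants of mu, excluding mu and kappa): {beta, gamma, lam, theta}.
Backdoor paths from mu to kappa:
  P1: mu <- gamma -> beta -> kappa
  P2: mu <- gamma -> kappa
  P3: mu <- beta <- gamma -> kappa
  P4: mu <- beta -> kappa
The empty set is not sufficient: P1 (mu <- gamma -> beta -> kappa) has no collider blocking it and no conditioned non-collider, so it is open.
Try {beta, gamma}:
  P1: blocked at fork node gamma ∈ conditioning set.
  P2: blocked at fork node gamma ∈ conditioning set.
  P3: blocked at chain node beta ∈ conditioning set.
  P4: blocked at fork node beta ∈ conditioning set.
{beta, gamma} contains no descendant of mu and blocks every backdoor path.
Every element of {beta, gamma} is needed (dropping beta leaves P4 open; dropping gamma leaves P2 open), so no proper subset is valid.
Among all size-2 subsets of the eligible variables, only {beta, gamma} blocks every backdoor path, so it is the unique smallest valid adjustment set.

{beta, gamma}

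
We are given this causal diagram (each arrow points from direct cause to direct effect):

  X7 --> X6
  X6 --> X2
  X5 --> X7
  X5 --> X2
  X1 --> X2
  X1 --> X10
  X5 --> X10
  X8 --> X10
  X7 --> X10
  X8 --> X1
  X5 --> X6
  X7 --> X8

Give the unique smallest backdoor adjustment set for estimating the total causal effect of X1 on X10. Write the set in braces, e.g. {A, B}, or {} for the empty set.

Variables eligible for adjustment (non-descendants of X1, excluding X1 and X10): {X5, X6, X7, X8}.
Backdoor paths from X1 to X10:
  P1: X1 <- X8 <- X7 <- X5 -> X10
  P2: X1 <- X8 <- X7 -> X6 <- X5 -> X10
  P3: X1 <- X8 <- X7 -> X6 -> X2 <- X5 -> X10
  P4: X1 <- X8 <- X7 -> X10
  P5: X1 <- X8 -> X10
The empty set is not sufficient: P1 (X1 <- X8 <- X7 <- X5 -> X10) has no collider blocking it and no conditioned non-collider, so it is open.
Try {X8}:
  P1: blocked at chain node X8 ∈ conditioning set.
  P2: blocked at chain node X8 ∈ conditioning set.
  P3: blocked at chain node X8 ∈ conditioning set.
  P4: blocked at chain node X8 ∈ conditioning set.
  P5: blocked at fork node X8 ∈ conditioning set.
{X8} contains no descendant of X1 and blocks every backdoor path.
No other singleton works — e.g. {X5} leaves P4 open — so {X8} is the unique smallest valid adjustment set.

{X8}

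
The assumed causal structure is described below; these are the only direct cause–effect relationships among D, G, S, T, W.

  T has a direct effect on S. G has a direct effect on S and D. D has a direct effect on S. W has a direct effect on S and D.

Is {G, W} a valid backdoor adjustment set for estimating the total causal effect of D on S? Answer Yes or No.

Backdoor paths from D to S (paths whose first edge points into D):
  P1: D <- W -> S
  P2: D <- G -> S
Condition 1 (no descendant of D in the set): holds — descendants of D are {S}; none are in {G, W}.
Condition 2 (every backdoor path blocked by {G, W}):
  P1: blocked at fork node W ∈ conditioning set.
  P2: blocked at fork node G ∈ conditioning set.
{G, W} satisfies the backdoor criterion.

Yes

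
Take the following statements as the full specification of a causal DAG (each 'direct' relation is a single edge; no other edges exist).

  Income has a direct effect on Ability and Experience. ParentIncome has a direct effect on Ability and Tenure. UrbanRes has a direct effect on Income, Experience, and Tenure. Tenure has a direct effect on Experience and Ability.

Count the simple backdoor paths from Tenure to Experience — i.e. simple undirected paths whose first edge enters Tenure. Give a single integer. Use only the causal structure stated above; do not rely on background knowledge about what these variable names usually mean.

A backdoor path from Tenure to Experience is any simple undirected path whose first edge points into Tenure (i.e. leaves Tenure via a parent).
Parents of Tenure: {ParentIncome, UrbanRes}.
Enumerating:
  P1: Tenure <- UrbanRes -> Income -> Experience
  P2: Tenure <- UrbanRes -> Experience
  P3: Tenure <- ParentIncome -> Ability <- Income <- UrbanRes -> Experience
  P4: Tenure <- ParentIncome -> Ability <- Income -> Experience
That exhausts the simple backdoor paths. Count: 4.

4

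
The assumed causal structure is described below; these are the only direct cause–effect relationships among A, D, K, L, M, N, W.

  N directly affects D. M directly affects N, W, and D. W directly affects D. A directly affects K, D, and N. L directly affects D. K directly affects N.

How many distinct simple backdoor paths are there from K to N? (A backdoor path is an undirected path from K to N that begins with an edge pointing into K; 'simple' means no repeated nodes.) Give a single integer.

A backdoor path from K to N is any simple undirected path whose first edge points into K (i.e. leaves K via a parent).
Parents of K: {A}.
Enumerating:
  P1: K <- A -> N
  P2: K <- A -> D <- M -> N
  P3: K <- A -> D <- N
  P4: K <- A -> D <- W <- M -> N
That exhausts the simple backdoor paths. Count: 4.

4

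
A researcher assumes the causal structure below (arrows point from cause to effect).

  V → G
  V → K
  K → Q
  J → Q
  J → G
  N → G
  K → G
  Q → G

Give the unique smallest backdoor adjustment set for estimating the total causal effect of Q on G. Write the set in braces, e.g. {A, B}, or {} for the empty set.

{J, K}

Variables eligible for adjustment (non-descendants of Q, excluding Q and G): {J, K, N, V}.
Backdoor paths from Q to G:
  P1: Q <- J -> G
  P2: Q <- K <- V -> G
  P3: Q <- K -> G
The empty set is not sufficient: P1 (Q <- J -> G) has no collider blocking it and no conditioned non-collider, so it is open.
Try {J, K}:
  P1: blocked at fork node J ∈ conditioning set.
  P2: blocked at chain node K ∈ conditioning set.
  P3: blocked at fork node K ∈ conditioning set.
{J, K} contains no descendant of Q and blocks every backdoor path.
Every element of {J, K} is needed (dropping J leaves P1 open; dropping K leaves P2 open), so no proper subset is valid.
Among all size-2 subsets of the eligible variables, only {J, K} blocks every backdoor path, so it is the unique smallest valid adjustment set.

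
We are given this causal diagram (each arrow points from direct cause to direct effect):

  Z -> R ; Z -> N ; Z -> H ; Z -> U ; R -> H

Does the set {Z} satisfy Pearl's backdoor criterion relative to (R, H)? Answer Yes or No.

Yes

Backdoor paths from R to H (paths whose first edge points into R):
  P1: R <- Z -> H
Condition 1 (no descendant of R in the set): holds — descendants of R are {H}; none are in {Z}.
Condition 2 (every backdoor path blocked by {Z}):
  P1: blocked at fork node Z ∈ conditioning set.
{Z} satisfies the backdoor criterion.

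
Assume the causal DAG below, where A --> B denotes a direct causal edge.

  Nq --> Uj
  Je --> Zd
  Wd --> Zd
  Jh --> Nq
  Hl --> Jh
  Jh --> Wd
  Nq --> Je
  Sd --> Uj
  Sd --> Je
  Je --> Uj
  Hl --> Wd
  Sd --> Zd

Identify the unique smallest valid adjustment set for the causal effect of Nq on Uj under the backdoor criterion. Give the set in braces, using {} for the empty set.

Variables eligible for adjustment (non-descendants of Nq, excluding Nq and Uj): {Hl, Jh, Sd, Wd}.
Backdoor paths from Nq to Uj:
  P1: Nq <- Jh <- Hl -> Wd -> Zd <- Sd -> Je -> Uj
  P2: Nq <- Jh <- Hl -> Wd -> Zd <- Sd -> Uj
  P3: Nq <- Jh <- Hl -> Wd -> Zd <- Je <- Sd -> Uj
  P4: Nq <- Jh <- Hl -> Wd -> Zd <- Je -> Uj
  P5: Nq <- Jh -> Wd -> Zd <- Sd -> Je -> Uj
  P6: Nq <- Jh -> Wd -> Zd <- Sd -> Uj
  P7: Nq <- Jh -> Wd -> Zd <- Je <- Sd -> Uj
  P8: Nq <- Jh -> Wd -> Zd <- Je -> Uj
Each backdoor path contains an unconditioned collider, so every path is already blocked with the empty conditioning set:
  P1: blocked at collider Zd (neither it nor any descendant is in the conditioning set).
  P2: blocked at collider Zd (neither it nor any descendant is in the conditioning set).
  P3: blocked at collider Zd (neither it nor any descendant is in the conditioning set).
  P4: blocked at collider Zd (neither it nor any descendant is in the conditioning set).
  P5: blocked at collider Zd (neither it nor any descendant is in the conditioning set).
  P6: blocked at collider Zd (neither it nor any descendant is in the conditioning set).
  P7: blocked at collider Zd (neither it nor any descendant is in the conditioning set).
  P8: blocked at collider Zd (neither it nor any descendant is in the conditioning set).
The empty set is therefore the unique smallest valid set.

{}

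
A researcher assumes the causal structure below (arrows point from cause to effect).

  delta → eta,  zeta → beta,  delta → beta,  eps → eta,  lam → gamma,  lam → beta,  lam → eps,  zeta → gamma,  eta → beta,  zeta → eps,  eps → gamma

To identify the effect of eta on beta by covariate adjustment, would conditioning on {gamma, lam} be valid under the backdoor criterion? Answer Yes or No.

No

Backdoor paths from eta to beta (paths whose first edge points into eta):
  P1: eta <- delta -> beta
  P2: eta <- eps <- zeta -> gamma <- lam -> beta
  P3: eta <- eps <- zeta -> beta
  P4: eta <- eps <- lam -> gamma <- zeta -> beta
  P5: eta <- eps <- lam -> beta
  P6: eta <- eps -> gamma <- zeta -> beta
  P7: eta <- eps -> gamma <- lam -> beta
Condition 1 (no descendant of eta in the set): holds — descendants of eta are {beta}; none are in {gamma, lam}.
Condition 2 (every backdoor path blocked by {gamma, lam}):
  P1: open — no interior node is in the conditioning set.
  P2: blocked at fork node lam ∈ conditioning set.
  P3: open — no interior node is in the conditioning set.
  P4: blocked at fork node lam ∈ conditioning set.
  P5: blocked at fork node lam ∈ conditioning set.
  P6: open — collider(s) gamma are conditioned on (or have a conditioned descendant) and no non-collider on the path is in the set.
  P7: blocked at fork node lam ∈ conditioning set.
{gamma, lam} does not satisfy the backdoor criterion.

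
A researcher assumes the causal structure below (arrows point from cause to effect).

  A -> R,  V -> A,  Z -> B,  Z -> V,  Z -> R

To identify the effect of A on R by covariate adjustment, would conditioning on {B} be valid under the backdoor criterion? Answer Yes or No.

Backdoor paths from A to R (paths whose first edge points into A):
  P1: A <- V <- Z -> R
Condition 1 (no descendant of A in the set): holds — descendants of A are {R}; none are in {B}.
Condition 2 (every backdoor path blocked by {B}):
  P1: open — no interior node is in the conditioning set.
{B} does not satisfy the backdoor criterion.

No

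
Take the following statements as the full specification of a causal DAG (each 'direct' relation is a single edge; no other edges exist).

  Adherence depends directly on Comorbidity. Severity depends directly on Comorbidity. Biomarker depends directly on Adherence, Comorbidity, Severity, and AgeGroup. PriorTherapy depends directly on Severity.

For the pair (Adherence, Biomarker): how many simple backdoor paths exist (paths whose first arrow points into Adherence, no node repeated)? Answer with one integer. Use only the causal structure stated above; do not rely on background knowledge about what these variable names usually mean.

2

A backdoor path from Adherence to Biomarker is any simple undirected path whose first edge points into Adherence (i.e. leaves Adherence via a parent).
Parents of Adherence: {Comorbidity}.
Enumerating:
  P1: Adherence <- Comorbidity -> Severity -> Biomarker
  P2: Adherence <- Comorbidity -> Biomarker
That exhausts the simple backdoor paths. Count: 2.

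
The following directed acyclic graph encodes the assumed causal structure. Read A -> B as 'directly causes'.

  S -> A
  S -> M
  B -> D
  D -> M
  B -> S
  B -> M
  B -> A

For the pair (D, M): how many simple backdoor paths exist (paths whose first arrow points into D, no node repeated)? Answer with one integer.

A backdoor path from D to M is any simple undirected path whose first edge points into D (i.e. leaves D via a parent).
Parents of D: {B}.
Enumerating:
  P1: D <- B -> S -> M
  P2: D <- B -> A <- S -> M
  P3: D <- B -> M
That exhausts the simple backdoor paths. Count: 3.

3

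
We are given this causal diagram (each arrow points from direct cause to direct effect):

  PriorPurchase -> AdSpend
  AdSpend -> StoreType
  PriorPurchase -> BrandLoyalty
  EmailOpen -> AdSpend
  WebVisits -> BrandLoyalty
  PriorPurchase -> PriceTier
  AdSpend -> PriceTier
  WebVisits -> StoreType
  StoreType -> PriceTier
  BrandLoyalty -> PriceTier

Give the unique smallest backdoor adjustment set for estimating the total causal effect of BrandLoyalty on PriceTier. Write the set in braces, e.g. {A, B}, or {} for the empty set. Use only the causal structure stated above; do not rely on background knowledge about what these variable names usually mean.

Variables eligible for adjustment (non-descendants of BrandLoyalty, excluding BrandLoyalty and PriceTier): {AdSpend, EmailOpen, PriorPurchase, StoreType, WebVisits}.
Backdoor paths from BrandLoyalty to PriceTier:
  P1: BrandLoyalty <- WebVisits -> StoreType <- AdSpend <- PriorPurchase -> PriceTier
  P2: BrandLoyalty <- WebVisits -> StoreType <- AdSpend -> PriceTier
  P3: BrandLoyalty <- WebVisits -> StoreType -> PriceTier
  P4: BrandLoyalty <- PriorPurchase -> AdSpend -> StoreType -> PriceTier
  P5: BrandLoyalty <- PriorPurchase -> AdSpend -> PriceTier
  P6: BrandLoyalty <- PriorPurchase -> PriceTier
The empty set is not sufficient: P3 (BrandLoyalty <- WebVisits -> StoreType -> PriceTier) has no collider blocking it and no conditioned non-collider, so it is open.
Try {PriorPurchase, WebVisits}:
  P1: blocked at fork node WebVisits ∈ conditioning set.
  P2: blocked at fork node WebVisits ∈ conditioning set.
  P3: blocked at fork node WebVisits ∈ conditioning set.
  P4: blocked at fork node PriorPurchase ∈ conditioning set.
  P5: blocked at fork node PriorPurchase ∈ conditioning set.
  P6: blocked at fork node PriorPurchase ∈ conditioning set.
{PriorPurchase, WebVisits} contains no descendant of BrandLoyalty and blocks every backdoor path.
Every element of {PriorPurchase, WebVisits} is needed (dropping PriorPurchase leaves P4 open; dropping WebVisits leaves P3 open), so no proper subset is valid.
Among all size-2 subsets of the eligible variables, only {PriorPurchase, WebVisits} blocks every backdoor path, so it is the unique smallest valid adjustment set.

{PriorPurchase, WebVisits}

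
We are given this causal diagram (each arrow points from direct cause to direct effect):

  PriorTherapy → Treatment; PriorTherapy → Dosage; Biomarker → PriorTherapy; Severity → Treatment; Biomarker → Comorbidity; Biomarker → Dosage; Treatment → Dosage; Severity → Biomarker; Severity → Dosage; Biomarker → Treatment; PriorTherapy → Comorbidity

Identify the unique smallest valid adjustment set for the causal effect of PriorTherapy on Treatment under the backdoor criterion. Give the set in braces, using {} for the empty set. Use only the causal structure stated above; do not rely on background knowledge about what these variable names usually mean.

{Biomarker}

Variables eligible for adjustment (non-descendants of PriorTherapy, excluding PriorTherapy and Treatment): {Biomarker, Severity}.
Backdoor paths from PriorTherapy to Treatment:
  P1: PriorTherapy <- Biomarker <- Severity -> Treatment
  P2: PriorTherapy <- Biomarker <- Severity -> Dosage <- Treatment
  P3: PriorTherapy <- Biomarker -> Treatment
  P4: PriorTherapy <- Biomarker -> Dosage <- Severity -> Treatment
  P5: PriorTherapy <- Biomarker -> Dosage <- Treatment
The empty set is not sufficient: P1 (PriorTherapy <- Biomarker <- Severity -> Treatment) has no collider blocking it and no conditioned non-collider, so it is open.
Try {Biomarker}:
  P1: blocked at chain node Biomarker ∈ conditioning set.
  P2: blocked at chain node Biomarker ∈ conditioning set.
  P3: blocked at fork node Biomarker ∈ conditioning set.
  P4: blocked at fork node Biomarker ∈ conditioning set.
  P5: blocked at fork node Biomarker ∈ conditioning set.
{Biomarker} contains no descendant of PriorTherapy and blocks every backdoor path.
No other singleton works — e.g. {Severity} leaves P3 open — so {Biomarker} is the unique smallest valid adjustment set.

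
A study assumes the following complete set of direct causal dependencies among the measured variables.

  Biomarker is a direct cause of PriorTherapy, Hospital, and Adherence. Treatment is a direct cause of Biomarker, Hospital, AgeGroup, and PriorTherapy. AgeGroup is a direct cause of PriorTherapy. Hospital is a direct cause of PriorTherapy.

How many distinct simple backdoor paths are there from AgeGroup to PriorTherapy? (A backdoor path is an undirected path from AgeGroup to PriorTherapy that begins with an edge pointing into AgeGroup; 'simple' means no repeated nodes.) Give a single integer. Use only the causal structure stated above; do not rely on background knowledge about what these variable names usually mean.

5

A backdoor path from AgeGroup to PriorTherapy is any simple undirected path whose first edge points into AgeGroup (i.e. leaves AgeGroup via a parent).
Parents of AgeGroup: {Treatment}.
Enumerating:
  P1: AgeGroup <- Treatment -> Biomarker -> Hospital -> PriorTherapy
  P2: AgeGroup <- Treatment -> Biomarker -> PriorTherapy
  P3: AgeGroup <- Treatment -> Hospital <- Biomarker -> PriorTherapy
  P4: AgeGroup <- Treatment -> Hospital -> PriorTherapy
  P5: AgeGroup <- Treatment -> PriorTherapy
That exhausts the simple backdoor paths. Count: 5.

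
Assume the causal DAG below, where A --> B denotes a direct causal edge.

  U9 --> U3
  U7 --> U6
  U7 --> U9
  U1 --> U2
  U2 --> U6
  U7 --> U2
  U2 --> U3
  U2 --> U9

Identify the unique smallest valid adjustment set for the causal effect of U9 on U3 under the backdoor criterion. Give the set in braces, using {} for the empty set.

Variables eligible for adjustment (non-descendants of U9, excluding U9 and U3): {U1, U2, U6, U7}.
Backdoor paths from U9 to U3:
  P1: U9 <- U7 -> U2 -> U3
  P2: U9 <- U7 -> U6 <- U2 -> U3
  P3: U9 <- U2 -> U3
The empty set is not sufficient: P1 (U9 <- U7 -> U2 -> U3) has no collider blocking it and no conditioned non-collider, so it is open.
Try {U2}:
  P1: blocked at chain node U2 ∈ conditioning set.
  P2: blocked at collider U6 (neither it nor any descendant is in the conditioning set).
  P3: blocked at fork node U2 ∈ conditioning set.
{U2} contains no descendant of U9 and blocks every backdoor path.
No other singleton works — e.g. {U1} leaves P1 open — so {U2} is the unique smallest valid adjustment set.

{U2}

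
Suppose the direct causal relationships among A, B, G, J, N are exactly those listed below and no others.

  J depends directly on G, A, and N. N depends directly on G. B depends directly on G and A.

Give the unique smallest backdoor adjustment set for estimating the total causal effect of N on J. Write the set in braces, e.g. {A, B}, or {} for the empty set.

{G}

Variables eligible for adjustment (non-descendants of N, excluding N and J): {A, B, G}.
Backdoor paths from N to J:
  P1: N <- G -> J
  P2: N <- G -> B <- A -> J
The empty set is not sufficient: P1 (N <- G -> J) has no collider blocking it and no conditioned non-collider, so it is open.
Try {G}:
  P1: blocked at fork node G ∈ conditioning set.
  P2: blocked at fork node G ∈ conditioning set.
{G} contains no descendant of N and blocks every backdoor path.
No other singleton works — e.g. {A} leaves P1 open — so {G} is the unique smallest valid adjustment set.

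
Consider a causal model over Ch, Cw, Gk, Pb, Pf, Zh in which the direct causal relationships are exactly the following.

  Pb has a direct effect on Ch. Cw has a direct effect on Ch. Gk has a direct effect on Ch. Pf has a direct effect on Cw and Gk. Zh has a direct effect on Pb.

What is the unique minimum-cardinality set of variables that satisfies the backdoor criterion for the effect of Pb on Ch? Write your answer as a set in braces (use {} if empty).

Variables eligible for adjustment (non-descendants of Pb, excluding Pb and Ch): {Cw, Gk, Pf, Zh}.
Backdoor paths from Pb to Ch:
  (none)
With no backdoor paths the empty set already satisfies the criterion, and it is trivially minimal.

{}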